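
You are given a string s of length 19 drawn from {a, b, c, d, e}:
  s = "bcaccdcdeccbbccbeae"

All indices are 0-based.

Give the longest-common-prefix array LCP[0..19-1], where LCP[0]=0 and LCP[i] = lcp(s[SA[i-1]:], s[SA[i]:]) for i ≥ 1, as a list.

[0, 1, 0, 1, 2, 1, 0, 1, 2, 1, 3, 2, 1, 2, 0, 1, 0, 1, 1]

rank | idx | suffix
   0 |   2 | accdcdeccbbccbeae
   1 |  17 | ae
   2 |  11 | bbccbeae
   3 |   0 | bcaccdcdeccbbccbeae
   4 |  12 | bccbeae
   5 |  15 | beae
   6 |   1 | caccdcdeccbbccbeae
   7 |  10 | cbbccbeae
   8 |  14 | cbeae
   9 |   9 | ccbbccbeae
  10 |  13 | ccbeae
  11 |   3 | ccdcdeccbbccbeae
  12 |   4 | cdcdeccbbccbeae
  13 |   6 | cdeccbbccbeae
  14 |   5 | dcdeccbbccbeae
  15 |   7 | deccbbccbeae
  16 |  18 | e
  17 |  16 | eae
  18 |   8 | eccbbccbeae

SA = [2, 17, 11, 0, 12, 15, 1, 10, 14, 9, 13, 3, 4, 6, 5, 7, 18, 16, 8]
rank  pair      lcp
   1  s[2:],s[17:]  1  'a'
   2  s[17:],s[11:]  0  ''
   3  s[11:],s[0:]  1  'b'
   4  s[0:],s[12:]  2  'bc'
   5  s[12:],s[15:]  1  'b'
   6  s[15:],s[1:]  0  ''
   7  s[1:],s[10:]  1  'c'
   8  s[10:],s[14:]  2  'cb'
   9  s[14:],s[9:]  1  'c'
  10  s[9:],s[13:]  3  'ccb'
  11  s[13:],s[3:]  2  'cc'
  12  s[3:],s[4:]  1  'c'
  13  s[4:],s[6:]  2  'cd'
  14  s[6:],s[5:]  0  ''
  15  s[5:],s[7:]  1  'd'
  16  s[7:],s[18:]  0  ''
  17  s[18:],s[16:]  1  'e'
  18  s[16:],s[8:]  1  'e'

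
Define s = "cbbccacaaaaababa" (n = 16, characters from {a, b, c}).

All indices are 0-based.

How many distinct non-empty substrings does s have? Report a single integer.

113

sorted suffixes:
  #0 SA[0]=15  'a'
  #1 SA[1]=7  'aaaaababa'
  #2 SA[2]=8  'aaaababa'
  #3 SA[3]=9  'aaababa'
  #4 SA[4]=10  'aababa'
  #5 SA[5]=13  'aba'
  #6 SA[6]=11  'ababa'
  #7 SA[7]=5  'acaaaaababa'
  #8 SA[8]=14  'ba'
  #9 SA[9]=12  'baba'
  #10 SA[10]=1  'bbccacaaaaababa'
  #11 SA[11]=2  'bccacaaaaababa'
  #12 SA[12]=6  'caaaaababa'
  #13 SA[13]=4  'cacaaaaababa'
  #14 SA[14]=0  'cbbccacaaaaababa'
  #15 SA[15]=3  'ccacaaaaababa'

SA = [15, 7, 8, 9, 10, 13, 11, 5, 14, 12, 1, 2, 6, 4, 0, 3]
i: (SA[i-1],SA[i]) lcp shared
  1: (15,7) 1 'a'
  2: (7,8) 4 'aaaa'
  3: (8,9) 3 'aaa'
  4: (9,10) 2 'aa'
  5: (10,13) 1 'a'
  6: (13,11) 3 'aba'
  7: (11,5) 1 'a'
  8: (5,14) 0 ''
  9: (14,12) 2 'ba'
  10: (12,1) 1 'b'
  11: (1,2) 1 'b'
  12: (2,6) 0 ''
  13: (6,4) 2 'ca'
  14: (4,0) 1 'c'
  15: (0,3) 1 'c'

n(n+1)/2 = 16·17/2 = 136
Σ LCP = 0 + 1 + 4 + 3 + 2 + 1 + 3 + 1 + 0 + 2 + 1 + 1 + 0 + 2 + 1 + 1 = 23
distinct = 136 − 23 = 113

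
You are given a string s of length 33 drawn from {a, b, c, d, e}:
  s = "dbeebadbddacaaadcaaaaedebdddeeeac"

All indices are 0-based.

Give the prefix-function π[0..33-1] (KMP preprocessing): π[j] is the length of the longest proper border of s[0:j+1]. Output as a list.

π[0] = 0
j=1 s[j]='b': π[1]=0 (border '')
j=2 s[j]='e': π[2]=0 (border '')
j=3 s[j]='e': π[3]=0 (border '')
j=4 s[j]='b': π[4]=0 (border '')
j=5 s[j]='a': π[5]=0 (border '')
j=6 s[j]='d': π[6]=1 (border 'd')
j=7 s[j]='b': π[7]=2 (border 'db')
j=8 s[j]='d': k: 2→0; π[8]=1 (border 'd')
j=9 s[j]='d': k: 1→0; π[9]=1 (border 'd')
j=10 s[j]='a': k: 1→0; π[10]=0 (border '')
j=11 s[j]='c': π[11]=0 (border '')
j=12 s[j]='a': π[12]=0 (border '')
j=13 s[j]='a': π[13]=0 (border '')
j=14 s[j]='a': π[14]=0 (border '')
j=15 s[j]='d': π[15]=1 (border 'd')
j=16 s[j]='c': k: 1→0; π[16]=0 (border '')
j=17 s[j]='a': π[17]=0 (border '')
j=18 s[j]='a': π[18]=0 (border '')
j=19 s[j]='a': π[19]=0 (border '')
j=20 s[j]='a': π[20]=0 (border '')
j=21 s[j]='e': π[21]=0 (border '')
j=22 s[j]='d': π[22]=1 (border 'd')
j=23 s[j]='e': k: 1→0; π[23]=0 (border '')
j=24 s[j]='b': π[24]=0 (border '')
j=25 s[j]='d': π[25]=1 (border 'd')
j=26 s[j]='d': k: 1→0; π[26]=1 (border 'd')
j=27 s[j]='d': k: 1→0; π[27]=1 (border 'd')
j=28 s[j]='e': k: 1→0; π[28]=0 (border '')
j=29 s[j]='e': π[29]=0 (border '')
j=30 s[j]='e': π[30]=0 (border '')
j=31 s[j]='a': π[31]=0 (border '')
j=32 s[j]='c': π[32]=0 (border '')

[0, 0, 0, 0, 0, 0, 1, 2, 1, 1, 0, 0, 0, 0, 0, 1, 0, 0, 0, 0, 0, 0, 1, 0, 0, 1, 1, 1, 0, 0, 0, 0, 0]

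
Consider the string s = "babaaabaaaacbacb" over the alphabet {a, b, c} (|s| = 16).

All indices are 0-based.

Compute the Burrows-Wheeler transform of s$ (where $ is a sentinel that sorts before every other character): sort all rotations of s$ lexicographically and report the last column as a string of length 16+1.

rank  rotation           last
    0  $babaaabaaaacbacb  b
    1  aaaacbacb$babaaab  b
    2  aaabaaaacbacb$bab  b
    3  aaacbacb$babaaaba  a
    4  aabaaaacbacb$baba  a
    5  aacbacb$babaaabaa  a
    6  abaaaacbacb$babaa  a
    7  abaaabaaaacbacb$b  b
    8  acb$babaaabaaaacb  b
    9  acbacb$babaaabaaa  a
   10  b$babaaabaaaacbac  c
   11  baaaacbacb$babaaa  a
   12  baaabaaaacbacb$ba  a
   13  babaaabaaaacbacb$  $
   14  bacb$babaaabaaaac  c
   15  cb$babaaabaaaacba  a
   16  cbacb$babaaabaaaa  a

bbbaaaabbacaa$caa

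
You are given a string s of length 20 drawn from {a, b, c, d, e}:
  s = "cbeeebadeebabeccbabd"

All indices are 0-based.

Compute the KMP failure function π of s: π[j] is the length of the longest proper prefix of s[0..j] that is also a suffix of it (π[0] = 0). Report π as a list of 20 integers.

[0, 0, 0, 0, 0, 0, 0, 0, 0, 0, 0, 0, 0, 0, 1, 1, 2, 0, 0, 0]

π[0] = 0
j=1 s[j]='b': π[1]=0 (border '')
j=2 s[j]='e': π[2]=0 (border '')
j=3 s[j]='e': π[3]=0 (border '')
j=4 s[j]='e': π[4]=0 (border '')
j=5 s[j]='b': π[5]=0 (border '')
j=6 s[j]='a': π[6]=0 (border '')
j=7 s[j]='d': π[7]=0 (border '')
j=8 s[j]='e': π[8]=0 (border '')
j=9 s[j]='e': π[9]=0 (border '')
j=10 s[j]='b': π[10]=0 (border '')
j=11 s[j]='a': π[11]=0 (border '')
j=12 s[j]='b': π[12]=0 (border '')
j=13 s[j]='e': π[13]=0 (border '')
j=14 s[j]='c': π[14]=1 (border 'c')
j=15 s[j]='c': k: 1→0; π[15]=1 (border 'c')
j=16 s[j]='b': π[16]=2 (border 'cb')
j=17 s[j]='a': k: 2→0; π[17]=0 (border '')
j=18 s[j]='b': π[18]=0 (border '')
j=19 s[j]='d': π[19]=0 (border '')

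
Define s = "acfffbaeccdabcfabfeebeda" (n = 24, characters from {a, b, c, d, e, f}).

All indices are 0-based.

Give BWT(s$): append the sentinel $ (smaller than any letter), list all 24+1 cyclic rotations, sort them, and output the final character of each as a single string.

addf$bfaeaecbaeceabfcfbfc

rank  rotation                   last
    0  $acfffbaeccdabcfabfeebeda  a
    1  a$acfffbaeccdabcfabfeebed  d
    2  abcfabfeebeda$acfffbaeccd  d
    3  abfeebeda$acfffbaeccdabcf  f
    4  acfffbaeccdabcfabfeebeda$  $
    5  aeccdabcfabfeebeda$acfffb  b
    6  baeccdabcfabfeebeda$acfff  f
    7  bcfabfeebeda$acfffbaeccda  a
    8  beda$acfffbaeccdabcfabfee  e
    9  bfeebeda$acfffbaeccdabcfa  a
   10  ccdabcfabfeebeda$acfffbae  e
   11  cdabcfabfeebeda$acfffbaec  c
   12  cfabfeebeda$acfffbaeccdab  b
   13  cfffbaeccdabcfabfeebeda$a  a
   14  da$acfffbaeccdabcfabfeebe  e
   15  dabcfabfeebeda$acfffbaecc  c
   16  ebeda$acfffbaeccdabcfabfe  e
   17  eccdabcfabfeebeda$acfffba  a
   18  eda$acfffbaeccdabcfabfeeb  b
   19  eebeda$acfffbaeccdabcfabf  f
   20  fabfeebeda$acfffbaeccdabc  c
   21  fbaeccdabcfabfeebeda$acff  f
   22  feebeda$acfffbaeccdabcfab  b
   23  ffbaeccdabcfabfeebeda$acf  f
   24  fffbaeccdabcfabfeebeda$ac  c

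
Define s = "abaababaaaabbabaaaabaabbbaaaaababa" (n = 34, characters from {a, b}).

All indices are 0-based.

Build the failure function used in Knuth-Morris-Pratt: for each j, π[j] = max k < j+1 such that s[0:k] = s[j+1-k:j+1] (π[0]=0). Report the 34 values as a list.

[0, 0, 1, 1, 2, 3, 2, 3, 4, 1, 1, 2, 0, 1, 2, 3, 4, 1, 1, 2, 3, 4, 5, 0, 0, 1, 1, 1, 1, 1, 2, 3, 2, 3]

π[0] = 0
j=1 s[j]='b': π[1]=0 (border '')
j=2 s[j]='a': π[2]=1 (border 'a')
j=3 s[j]='a': k: 1→0; π[3]=1 (border 'a')
j=4 s[j]='b': π[4]=2 (border 'ab')
j=5 s[j]='a': π[5]=3 (border 'aba')
j=6 s[j]='b': k: 3→1; π[6]=2 (border 'ab')
j=7 s[j]='a': π[7]=3 (border 'aba')
j=8 s[j]='a': π[8]=4 (border 'abaa')
j=9 s[j]='a': k: 4→1→0; π[9]=1 (border 'a')
j=10 s[j]='a': k: 1→0; π[10]=1 (border 'a')
j=11 s[j]='b': π[11]=2 (border 'ab')
j=12 s[j]='b': k: 2→0; π[12]=0 (border '')
j=13 s[j]='a': π[13]=1 (border 'a')
j=14 s[j]='b': π[14]=2 (border 'ab')
j=15 s[j]='a': π[15]=3 (border 'aba')
j=16 s[j]='a': π[16]=4 (border 'abaa')
j=17 s[j]='a': k: 4→1→0; π[17]=1 (border 'a')
j=18 s[j]='a': k: 1→0; π[18]=1 (border 'a')
j=19 s[j]='b': π[19]=2 (border 'ab')
j=20 s[j]='a': π[20]=3 (border 'aba')
j=21 s[j]='a': π[21]=4 (border 'abaa')
j=22 s[j]='b': π[22]=5 (border 'abaab')
j=23 s[j]='b': k: 5→2→0; π[23]=0 (border '')
j=24 s[j]='b': π[24]=0 (border '')
j=25 s[j]='a': π[25]=1 (border 'a')
j=26 s[j]='a': k: 1→0; π[26]=1 (border 'a')
j=27 s[j]='a': k: 1→0; π[27]=1 (border 'a')
j=28 s[j]='a': k: 1→0; π[28]=1 (border 'a')
j=29 s[j]='a': k: 1→0; π[29]=1 (border 'a')
j=30 s[j]='b': π[30]=2 (border 'ab')
j=31 s[j]='a': π[31]=3 (border 'aba')
j=32 s[j]='b': k: 3→1; π[32]=2 (border 'ab')
j=33 s[j]='a': π[33]=3 (border 'aba')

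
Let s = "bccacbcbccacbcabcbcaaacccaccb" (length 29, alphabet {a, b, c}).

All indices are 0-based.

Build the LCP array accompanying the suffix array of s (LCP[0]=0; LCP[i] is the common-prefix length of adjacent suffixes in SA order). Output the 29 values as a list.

[0, 2, 1, 1, 4, 2, 3, 0, 1, 3, 2, 4, 2, 7, 0, 2, 2, 5, 3, 1, 2, 4, 3, 3, 1, 6, 4, 2, 2]

rank | idx | suffix
   0 |  19 | aaacccaccb
   1 |  20 | aacccaccb
   2 |  14 | abcbcaaacccaccb
   3 |  10 | acbcabcbcaaacccaccb
   4 |   3 | acbcbccacbcabcbcaaacccaccb
   5 |  25 | accb
   6 |  21 | acccaccb
   7 |  28 | b
   8 |  17 | bcaaacccaccb
   9 |  12 | bcabcbcaaacccaccb
  10 |  15 | bcbcaaacccaccb
  11 |   5 | bcbccacbcabcbcaaacccaccb
  12 |   7 | bccacbcabcbcaaacccaccb
  13 |   0 | bccacbcbccacbcabcbcaaacccaccb
  14 |  18 | caaacccaccb
  15 |  13 | cabcbcaaacccaccb
  16 |   9 | cacbcabcbcaaacccaccb
  17 |   2 | cacbcbccacbcabcbcaaacccaccb
  18 |  24 | caccb
  19 |  27 | cb
  20 |  16 | cbcaaacccaccb
  21 |  11 | cbcabcbcaaacccaccb
  22 |   4 | cbcbccacbcabcbcaaacccaccb
  23 |   6 | cbccacbcabcbcaaacccaccb
  24 |   8 | ccacbcabcbcaaacccaccb
  25 |   1 | ccacbcbccacbcabcbcaaacccaccb
  26 |  23 | ccaccb
  27 |  26 | ccb
  28 |  22 | cccaccb

SA = [19, 20, 14, 10, 3, 25, 21, 28, 17, 12, 15, 5, 7, 0, 18, 13, 9, 2, 24, 27, 16, 11, 4, 6, 8, 1, 23, 26, 22]
i: (SA[i-1],SA[i]) lcp shared
  1: (19,20) 2 'aa'
  2: (20,14) 1 'a'
  3: (14,10) 1 'a'
  4: (10,3) 4 'acbc'
  5: (3,25) 2 'ac'
  6: (25,21) 3 'acc'
  7: (21,28) 0 ''
  8: (28,17) 1 'b'
  9: (17,12) 3 'bca'
  10: (12,15) 2 'bc'
  11: (15,5) 4 'bcbc'
  12: (5,7) 2 'bc'
  13: (7,0) 7 'bccacbc'
  14: (0,18) 0 ''
  15: (18,13) 2 'ca'
  16: (13,9) 2 'ca'
  17: (9,2) 5 'cacbc'
  18: (2,24) 3 'cac'
  19: (24,27) 1 'c'
  20: (27,16) 2 'cb'
  21: (16,11) 4 'cbca'
  22: (11,4) 3 'cbc'
  23: (4,6) 3 'cbc'
  24: (6,8) 1 'c'
  25: (8,1) 6 'ccacbc'
  26: (1,23) 4 'ccac'
  27: (23,26) 2 'cc'
  28: (26,22) 2 'cc'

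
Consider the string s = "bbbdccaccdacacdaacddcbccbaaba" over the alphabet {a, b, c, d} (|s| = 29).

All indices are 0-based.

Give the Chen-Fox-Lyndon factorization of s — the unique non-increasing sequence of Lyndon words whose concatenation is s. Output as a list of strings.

["bbbdcc", "accd", "acacd", "aacddcbccb", "aab", "a"]

emit factor 1: 'bbbdcc' (i=0, period=6)
emit factor 2: 'accd' (i=6, period=4)
emit factor 3: 'acacd' (i=10, period=5)
emit factor 4: 'aacddcbccb' (i=15, period=10)
emit factor 5: 'aab' (i=25, period=3)
emit factor 6: 'a' (i=28, period=1)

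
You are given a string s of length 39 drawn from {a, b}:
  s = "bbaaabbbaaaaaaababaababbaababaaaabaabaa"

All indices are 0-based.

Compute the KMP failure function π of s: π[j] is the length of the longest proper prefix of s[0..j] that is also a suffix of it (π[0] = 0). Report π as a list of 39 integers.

π[0] = 0
j=1 s[j]='b': π[1]=1 (border 'b')
j=2 s[j]='a': k: 1→0; π[2]=0 (border '')
j=3 s[j]='a': π[3]=0 (border '')
j=4 s[j]='a': π[4]=0 (border '')
j=5 s[j]='b': π[5]=1 (border 'b')
j=6 s[j]='b': π[6]=2 (border 'bb')
j=7 s[j]='b': k: 2→1; π[7]=2 (border 'bb')
j=8 s[j]='a': π[8]=3 (border 'bba')
j=9 s[j]='a': π[9]=4 (border 'bbaa')
j=10 s[j]='a': π[10]=5 (border 'bbaaa')
j=11 s[j]='a': k: 5→0; π[11]=0 (border '')
j=12 s[j]='a': π[12]=0 (border '')
j=13 s[j]='a': π[13]=0 (border '')
j=14 s[j]='a': π[14]=0 (border '')
j=15 s[j]='b': π[15]=1 (border 'b')
j=16 s[j]='a': k: 1→0; π[16]=0 (border '')
j=17 s[j]='b': π[17]=1 (border 'b')
j=18 s[j]='a': k: 1→0; π[18]=0 (border '')
j=19 s[j]='a': π[19]=0 (border '')
j=20 s[j]='b': π[20]=1 (border 'b')
j=21 s[j]='a': k: 1→0; π[21]=0 (border '')
j=22 s[j]='b': π[22]=1 (border 'b')
j=23 s[j]='b': π[23]=2 (border 'bb')
j=24 s[j]='a': π[24]=3 (border 'bba')
j=25 s[j]='a': π[25]=4 (border 'bbaa')
j=26 s[j]='b': k: 4→0; π[26]=1 (border 'b')
j=27 s[j]='a': k: 1→0; π[27]=0 (border '')
j=28 s[j]='b': π[28]=1 (border 'b')
j=29 s[j]='a': k: 1→0; π[29]=0 (border '')
j=30 s[j]='a': π[30]=0 (border '')
j=31 s[j]='a': π[31]=0 (border '')
j=32 s[j]='a': π[32]=0 (border '')
j=33 s[j]='b': π[33]=1 (border 'b')
j=34 s[j]='a': k: 1→0; π[34]=0 (border '')
j=35 s[j]='a': π[35]=0 (border '')
j=36 s[j]='b': π[36]=1 (border 'b')
j=37 s[j]='a': k: 1→0; π[37]=0 (border '')
j=38 s[j]='a': π[38]=0 (border '')

[0, 1, 0, 0, 0, 1, 2, 2, 3, 4, 5, 0, 0, 0, 0, 1, 0, 1, 0, 0, 1, 0, 1, 2, 3, 4, 1, 0, 1, 0, 0, 0, 0, 1, 0, 0, 1, 0, 0]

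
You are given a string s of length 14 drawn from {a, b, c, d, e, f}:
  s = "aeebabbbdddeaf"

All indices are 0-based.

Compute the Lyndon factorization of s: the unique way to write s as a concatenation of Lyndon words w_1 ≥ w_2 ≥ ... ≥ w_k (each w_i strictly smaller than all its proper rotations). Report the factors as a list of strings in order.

["aeeb", "abbbdddeaf"]

emit factor 1: 'aeeb' (i=0, period=4)
emit factor 2: 'abbbdddeaf' (i=4, period=10)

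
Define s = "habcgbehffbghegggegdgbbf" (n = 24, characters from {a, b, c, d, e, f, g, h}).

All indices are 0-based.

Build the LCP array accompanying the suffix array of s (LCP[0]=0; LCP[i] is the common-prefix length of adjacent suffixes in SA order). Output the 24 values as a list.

rank→(start, suffix):
  0 → (1, 'abcgbehffbghegggegdgbbf')
  1 → (21, 'bbf')
  2 → (2, 'bcgbehffbghegggegdgbbf')
  3 → (5, 'behffbghegggegdgbbf')
  4 → (22, 'bf')
  5 → (10, 'bghegggegdgbbf')
  6 → (3, 'cgbehffbghegggegdgbbf')
  7 → (19, 'dgbbf')
  8 → (17, 'egdgbbf')
  9 → (13, 'egggegdgbbf')
  10 → (6, 'ehffbghegggegdgbbf')
  11 → (23, 'f')
  12 → (9, 'fbghegggegdgbbf')
  13 → (8, 'ffbghegggegdgbbf')
  14 → (20, 'gbbf')
  15 → (4, 'gbehffbghegggegdgbbf')
  16 → (18, 'gdgbbf')
  17 → (16, 'gegdgbbf')
  18 → (15, 'ggegdgbbf')
  19 → (14, 'gggegdgbbf')
  20 → (11, 'ghegggegdgbbf')
  21 → (0, 'habcgbehffbghegggegdgbbf')
  22 → (12, 'hegggegdgbbf')
  23 → (7, 'hffbghegggegdgbbf')

SA = [1, 21, 2, 5, 22, 10, 3, 19, 17, 13, 6, 23, 9, 8, 20, 4, 18, 16, 15, 14, 11, 0, 12, 7]
rank  pair      lcp
   1  s[1:],s[21:]  0  ''
   2  s[21:],s[2:]  1  'b'
   3  s[2:],s[5:]  1  'b'
   4  s[5:],s[22:]  1  'b'
   5  s[22:],s[10:]  1  'b'
   6  s[10:],s[3:]  0  ''
   7  s[3:],s[19:]  0  ''
   8  s[19:],s[17:]  0  ''
   9  s[17:],s[13:]  2  'eg'
  10  s[13:],s[6:]  1  'e'
  11  s[6:],s[23:]  0  ''
  12  s[23:],s[9:]  1  'f'
  13  s[9:],s[8:]  1  'f'
  14  s[8:],s[20:]  0  ''
  15  s[20:],s[4:]  2  'gb'
  16  s[4:],s[18:]  1  'g'
  17  s[18:],s[16:]  1  'g'
  18  s[16:],s[15:]  1  'g'
  19  s[15:],s[14:]  2  'gg'
  20  s[14:],s[11:]  1  'g'
  21  s[11:],s[0:]  0  ''
  22  s[0:],s[12:]  1  'h'
  23  s[12:],s[7:]  1  'h'

[0, 0, 1, 1, 1, 1, 0, 0, 0, 2, 1, 0, 1, 1, 0, 2, 1, 1, 1, 2, 1, 0, 1, 1]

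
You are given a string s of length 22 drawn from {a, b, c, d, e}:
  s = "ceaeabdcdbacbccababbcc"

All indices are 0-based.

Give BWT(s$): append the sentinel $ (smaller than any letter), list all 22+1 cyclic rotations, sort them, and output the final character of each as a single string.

rank  rotation                 last
    0  $ceaeabdcdbacbccababbcc  c
    1  ababbcc$ceaeabdcdbacbcc  c
    2  abbcc$ceaeabdcdbacbccab  b
    3  abdcdbacbccababbcc$ceae  e
    4  acbccababbcc$ceaeabdcdb  b
    5  aeabdcdbacbccababbcc$ce  e
    6  babbcc$ceaeabdcdbacbcca  a
    7  bacbccababbcc$ceaeabdcd  d
    8  bbcc$ceaeabdcdbacbccaba  a
    9  bcc$ceaeabdcdbacbccabab  b
   10  bccababbcc$ceaeabdcdbac  c
   11  bdcdbacbccababbcc$ceaea  a
   12  c$ceaeabdcdbacbccababbc  c
   13  cababbcc$ceaeabdcdbacbc  c
   14  cbccababbcc$ceaeabdcdba  a
   15  cc$ceaeabdcdbacbccababb  b
   16  ccababbcc$ceaeabdcdbacb  b
   17  cdbacbccababbcc$ceaeabd  d
   18  ceaeabdcdbacbccababbcc$  $
   19  dbacbccababbcc$ceaeabdc  c
   20  dcdbacbccababbcc$ceaeab  b
   21  eabdcdbacbccababbcc$cea  a
   22  eaeabdcdbacbccababbcc$c  c

ccbebeadabcaccabbd$cbac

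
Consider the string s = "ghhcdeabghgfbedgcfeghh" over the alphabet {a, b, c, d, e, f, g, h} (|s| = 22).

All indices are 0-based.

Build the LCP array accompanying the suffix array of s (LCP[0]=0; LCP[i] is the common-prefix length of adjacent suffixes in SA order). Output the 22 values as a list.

rank | idx | suffix
   0 |   6 | abghgfbedgcfeghh
   1 |  12 | bedgcfeghh
   2 |   7 | bghgfbedgcfeghh
   3 |   3 | cdeabghgfbedgcfeghh
   4 |  16 | cfeghh
   5 |   4 | deabghgfbedgcfeghh
   6 |  14 | dgcfeghh
   7 |   5 | eabghgfbedgcfeghh
   8 |  13 | edgcfeghh
   9 |  18 | eghh
  10 |  11 | fbedgcfeghh
  11 |  17 | feghh
  12 |  15 | gcfeghh
  13 |  10 | gfbedgcfeghh
  14 |   8 | ghgfbedgcfeghh
  15 |  19 | ghh
  16 |   0 | ghhcdeabghgfbedgcfeghh
  17 |  21 | h
  18 |   2 | hcdeabghgfbedgcfeghh
  19 |   9 | hgfbedgcfeghh
  20 |  20 | hh
  21 |   1 | hhcdeabghgfbedgcfeghh

SA = [6, 12, 7, 3, 16, 4, 14, 5, 13, 18, 11, 17, 15, 10, 8, 19, 0, 21, 2, 9, 20, 1]
i: (SA[i-1],SA[i]) lcp shared
  1: (6,12) 0 ''
  2: (12,7) 1 'b'
  3: (7,3) 0 ''
  4: (3,16) 1 'c'
  5: (16,4) 0 ''
  6: (4,14) 1 'd'
  7: (14,5) 0 ''
  8: (5,13) 1 'e'
  9: (13,18) 1 'e'
  10: (18,11) 0 ''
  11: (11,17) 1 'f'
  12: (17,15) 0 ''
  13: (15,10) 1 'g'
  14: (10,8) 1 'g'
  15: (8,19) 2 'gh'
  16: (19,0) 3 'ghh'
  17: (0,21) 0 ''
  18: (21,2) 1 'h'
  19: (2,9) 1 'h'
  20: (9,20) 1 'h'
  21: (20,1) 2 'hh'

[0, 0, 1, 0, 1, 0, 1, 0, 1, 1, 0, 1, 0, 1, 1, 2, 3, 0, 1, 1, 1, 2]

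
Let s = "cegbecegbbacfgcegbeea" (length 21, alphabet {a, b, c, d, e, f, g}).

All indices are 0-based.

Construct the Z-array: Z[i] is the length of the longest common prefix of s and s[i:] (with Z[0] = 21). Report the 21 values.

Z[0]=21
i=1: i≥r, start 0; Z[1]=0
i=2: i≥r, start 0; Z[2]=0
i=3: i≥r, start 0; Z[3]=0
i=4: i≥r, start 0; Z[4]=0
i=5: i≥r, start 0; Z[5]=4 grow→box=[5,9)
i=6: min(r-i=3, Z[1]=0)=0; Z[6]=0
i=7: min(r-i=2, Z[2]=0)=0; Z[7]=0
i=8: min(r-i=1, Z[3]=0)=0; Z[8]=0
i=9: i≥r, start 0; Z[9]=0
i=10: i≥r, start 0; Z[10]=0
i=11: i≥r, start 0; Z[11]=1 grow→box=[11,12)
i=12: i≥r, start 0; Z[12]=0
i=13: i≥r, start 0; Z[13]=0
i=14: i≥r, start 0; Z[14]=5 grow→box=[14,19)
i=15: min(r-i=4, Z[1]=0)=0; Z[15]=0
i=16: min(r-i=3, Z[2]=0)=0; Z[16]=0
i=17: min(r-i=2, Z[3]=0)=0; Z[17]=0
i=18: min(r-i=1, Z[4]=0)=0; Z[18]=0
i=19: i≥r, start 0; Z[19]=0
i=20: i≥r, start 0; Z[20]=0

[21, 0, 0, 0, 0, 4, 0, 0, 0, 0, 0, 1, 0, 0, 5, 0, 0, 0, 0, 0, 0]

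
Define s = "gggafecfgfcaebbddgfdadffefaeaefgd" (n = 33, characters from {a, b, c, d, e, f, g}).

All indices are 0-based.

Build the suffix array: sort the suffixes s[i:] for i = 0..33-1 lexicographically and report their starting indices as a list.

[20, 26, 11, 28, 3, 13, 14, 10, 6, 32, 19, 15, 21, 16, 27, 12, 5, 24, 29, 25, 9, 18, 4, 23, 22, 30, 7, 2, 31, 8, 17, 1, 0]

sorted suffixes:
  #0 SA[0]=20  'adffefaeaefgd'
  #1 SA[1]=26  'aeaefgd'
  #2 SA[2]=11  'aebbddgfdadffefaeaefgd'
  #3 SA[3]=28  'aefgd'
  #4 SA[4]=3  'afecfgfcaebbddgfdadffefaeaefgd'
  #5 SA[5]=13  'bbddgfdadffefaeaefgd'
  #6 SA[6]=14  'bddgfdadffefaeaefgd'
  #7 SA[7]=10  'caebbddgfdadffefaeaefgd'
  #8 SA[8]=6  'cfgfcaebbddgfdadffefaeaefgd'
  #9 SA[9]=32  'd'
  #10 SA[10]=19  'dadffefaeaefgd'
  #11 SA[11]=15  'ddgfdadffefaeaefgd'
  #12 SA[12]=21  'dffefaeaefgd'
  #13 SA[13]=16  'dgfdadffefaeaefgd'
  #14 SA[14]=27  'eaefgd'
  #15 SA[15]=12  'ebbddgfdadffefaeaefgd'
  #16 SA[16]=5  'ecfgfcaebbddgfdadffefaeaefgd'
  #17 SA[17]=24  'efaeaefgd'
  #18 SA[18]=29  'efgd'
  #19 SA[19]=25  'faeaefgd'
  #20 SA[20]=9  'fcaebbddgfdadffefaeaefgd'
  #21 SA[21]=18  'fdadffefaeaefgd'
  #22 SA[22]=4  'fecfgfcaebbddgfdadffefaeaefgd'
  #23 SA[23]=23  'fefaeaefgd'
  #24 SA[24]=22  'ffefaeaefgd'
  #25 SA[25]=30  'fgd'
  #26 SA[26]=7  'fgfcaebbddgfdadffefaeaefgd'
  #27 SA[27]=2  'gafecfgfcaebbddgfdadffefaeaefgd'
  #28 SA[28]=31  'gd'
  #29 SA[29]=8  'gfcaebbddgfdadffefaeaefgd'
  #30 SA[30]=17  'gfdadffefaeaefgd'
  #31 SA[31]=1  'ggafecfgfcaebbddgfdadffefaeaefgd'
  #32 SA[32]=0  'gggafecfgfcaebbddgfdadffefaeaefgd'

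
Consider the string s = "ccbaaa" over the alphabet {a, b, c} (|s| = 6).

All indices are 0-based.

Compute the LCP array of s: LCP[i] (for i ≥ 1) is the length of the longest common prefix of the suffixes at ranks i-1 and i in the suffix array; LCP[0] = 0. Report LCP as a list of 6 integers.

[0, 1, 2, 0, 0, 1]

rank→(start, suffix):
  0 → (5, 'a')
  1 → (4, 'aa')
  2 → (3, 'aaa')
  3 → (2, 'baaa')
  4 → (1, 'cbaaa')
  5 → (0, 'ccbaaa')

SA = [5, 4, 3, 2, 1, 0]
rank  pair      lcp
   1  s[5:],s[4:]  1  'a'
   2  s[4:],s[3:]  2  'aa'
   3  s[3:],s[2:]  0  ''
   4  s[2:],s[1:]  0  ''
   5  s[1:],s[0:]  1  'c'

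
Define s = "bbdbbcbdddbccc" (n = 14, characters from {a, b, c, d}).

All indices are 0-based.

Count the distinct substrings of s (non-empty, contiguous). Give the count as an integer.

rank→(start, suffix):
  0 → (3, 'bbcbdddbccc')
  1 → (0, 'bbdbbcbdddbccc')
  2 → (4, 'bcbdddbccc')
  3 → (10, 'bccc')
  4 → (1, 'bdbbcbdddbccc')
  5 → (6, 'bdddbccc')
  6 → (13, 'c')
  7 → (5, 'cbdddbccc')
  8 → (12, 'cc')
  9 → (11, 'ccc')
  10 → (2, 'dbbcbdddbccc')
  11 → (9, 'dbccc')
  12 → (8, 'ddbccc')
  13 → (7, 'dddbccc')

SA = [3, 0, 4, 10, 1, 6, 13, 5, 12, 11, 2, 9, 8, 7]
i: (SA[i-1],SA[i]) lcp shared
  1: (3,0) 2 'bb'
  2: (0,4) 1 'b'
  3: (4,10) 2 'bc'
  4: (10,1) 1 'b'
  5: (1,6) 2 'bd'
  6: (6,13) 0 ''
  7: (13,5) 1 'c'
  8: (5,12) 1 'c'
  9: (12,11) 2 'cc'
  10: (11,2) 0 ''
  11: (2,9) 2 'db'
  12: (9,8) 1 'd'
  13: (8,7) 2 'dd'

n(n+1)/2 = 14·15/2 = 105
Σ LCP = 0 + 2 + 1 + 2 + 1 + 2 + 0 + 1 + 1 + 2 + 0 + 2 + 1 + 2 = 17
distinct = 105 − 17 = 88

88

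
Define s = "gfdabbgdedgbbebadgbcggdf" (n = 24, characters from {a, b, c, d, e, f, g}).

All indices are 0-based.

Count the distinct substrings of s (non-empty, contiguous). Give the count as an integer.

rank→(start, suffix):
  0 → (3, 'abbgdedgbbebadgbcggdf')
  1 → (15, 'adgbcggdf')
  2 → (14, 'badgbcggdf')
  3 → (11, 'bbebadgbcggdf')
  4 → (4, 'bbgdedgbbebadgbcggdf')
  5 → (18, 'bcggdf')
  6 → (12, 'bebadgbcggdf')
  7 → (5, 'bgdedgbbebadgbcggdf')
  8 → (19, 'cggdf')
  9 → (2, 'dabbgdedgbbebadgbcggdf')
  10 → (7, 'dedgbbebadgbcggdf')
  11 → (22, 'df')
  12 → (9, 'dgbbebadgbcggdf')
  13 → (16, 'dgbcggdf')
  14 → (13, 'ebadgbcggdf')
  15 → (8, 'edgbbebadgbcggdf')
  16 → (23, 'f')
  17 → (1, 'fdabbgdedgbbebadgbcggdf')
  18 → (10, 'gbbebadgbcggdf')
  19 → (17, 'gbcggdf')
  20 → (6, 'gdedgbbebadgbcggdf')
  21 → (21, 'gdf')
  22 → (0, 'gfdabbgdedgbbebadgbcggdf')
  23 → (20, 'ggdf')

SA = [3, 15, 14, 11, 4, 18, 12, 5, 19, 2, 7, 22, 9, 16, 13, 8, 23, 1, 10, 17, 6, 21, 0, 20]
rank  pair      lcp
   1  s[3:],s[15:]  1  'a'
   2  s[15:],s[14:]  0  ''
   3  s[14:],s[11:]  1  'b'
   4  s[11:],s[4:]  2  'bb'
   5  s[4:],s[18:]  1  'b'
   6  s[18:],s[12:]  1  'b'
   7  s[12:],s[5:]  1  'b'
   8  s[5:],s[19:]  0  ''
   9  s[19:],s[2:]  0  ''
  10  s[2:],s[7:]  1  'd'
  11  s[7:],s[22:]  1  'd'
  12  s[22:],s[9:]  1  'd'
  13  s[9:],s[16:]  3  'dgb'
  14  s[16:],s[13:]  0  ''
  15  s[13:],s[8:]  1  'e'
  16  s[8:],s[23:]  0  ''
  17  s[23:],s[1:]  1  'f'
  18  s[1:],s[10:]  0  ''
  19  s[10:],s[17:]  2  'gb'
  20  s[17:],s[6:]  1  'g'
  21  s[6:],s[21:]  2  'gd'
  22  s[21:],s[0:]  1  'g'
  23  s[0:],s[20:]  1  'g'

n(n+1)/2 = 24·25/2 = 300
Σ LCP = 0 + 1 + 0 + 1 + 2 + 1 + 1 + 1 + 0 + 0 + 1 + 1 + 1 + 3 + 0 + 1 + 0 + 1 + 0 + 2 + 1 + 2 + 1 + 1 = 22
distinct = 300 − 22 = 278

278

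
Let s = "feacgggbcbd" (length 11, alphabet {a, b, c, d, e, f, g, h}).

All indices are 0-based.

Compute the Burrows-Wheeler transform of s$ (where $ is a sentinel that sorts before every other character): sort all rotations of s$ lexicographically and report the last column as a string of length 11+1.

degcbabf$ggc

rank  rotation      last
    0  $feacgggbcbd  d
    1  acgggbcbd$fe  e
    2  bcbd$feacggg  g
    3  bd$feacgggbc  c
    4  cbd$feacgggb  b
    5  cgggbcbd$fea  a
    6  d$feacgggbcb  b
    7  eacgggbcbd$f  f
    8  feacgggbcbd$  $
    9  gbcbd$feacgg  g
   10  ggbcbd$feacg  g
   11  gggbcbd$feac  c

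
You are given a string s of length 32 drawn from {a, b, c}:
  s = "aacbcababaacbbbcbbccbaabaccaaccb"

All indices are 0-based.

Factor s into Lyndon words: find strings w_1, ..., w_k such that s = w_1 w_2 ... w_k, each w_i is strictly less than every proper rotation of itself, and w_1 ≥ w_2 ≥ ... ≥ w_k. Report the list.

emit factor 1: 'aacbcabab' (i=0, period=9)
emit factor 2: 'aacbbbcbbccb' (i=9, period=12)
emit factor 3: 'aabaccaaccb' (i=21, period=11)

["aacbcabab", "aacbbbcbbccb", "aabaccaaccb"]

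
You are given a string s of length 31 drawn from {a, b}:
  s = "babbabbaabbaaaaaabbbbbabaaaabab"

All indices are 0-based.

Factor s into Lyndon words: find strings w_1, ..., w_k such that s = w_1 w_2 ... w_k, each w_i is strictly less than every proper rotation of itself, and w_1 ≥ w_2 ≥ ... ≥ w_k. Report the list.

emit factor 1: 'b' (i=0, period=1)
emit factor 2: 'abb' (i=1, period=3)
emit factor 3: 'abb' (i=4, period=3)
emit factor 4: 'aabb' (i=7, period=4)
emit factor 5: 'aaaaaabbbbbabaaaabab' (i=11, period=20)

["b", "abb", "abb", "aabb", "aaaaaabbbbbabaaaabab"]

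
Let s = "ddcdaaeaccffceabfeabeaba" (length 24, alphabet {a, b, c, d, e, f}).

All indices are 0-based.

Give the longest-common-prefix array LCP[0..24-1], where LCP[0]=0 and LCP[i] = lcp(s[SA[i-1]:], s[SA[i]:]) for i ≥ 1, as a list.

[0, 1, 1, 2, 2, 1, 1, 0, 1, 1, 0, 1, 1, 1, 0, 1, 1, 0, 3, 3, 2, 0, 1, 1]

sorted suffixes:
  #0 SA[0]=23  'a'
  #1 SA[1]=4  'aaeaccffceabfeabeaba'
  #2 SA[2]=21  'aba'
  #3 SA[3]=18  'abeaba'
  #4 SA[4]=14  'abfeabeaba'
  #5 SA[5]=7  'accffceabfeabeaba'
  #6 SA[6]=5  'aeaccffceabfeabeaba'
  #7 SA[7]=22  'ba'
  #8 SA[8]=19  'beaba'
  #9 SA[9]=15  'bfeabeaba'
  #10 SA[10]=8  'ccffceabfeabeaba'
  #11 SA[11]=2  'cdaaeaccffceabfeabeaba'
  #12 SA[12]=12  'ceabfeabeaba'
  #13 SA[13]=9  'cffceabfeabeaba'
  #14 SA[14]=3  'daaeaccffceabfeabeaba'
  #15 SA[15]=1  'dcdaaeaccffceabfeabeaba'
  #16 SA[16]=0  'ddcdaaeaccffceabfeabeaba'
  #17 SA[17]=20  'eaba'
  #18 SA[18]=17  'eabeaba'
  #19 SA[19]=13  'eabfeabeaba'
  #20 SA[20]=6  'eaccffceabfeabeaba'
  #21 SA[21]=11  'fceabfeabeaba'
  #22 SA[22]=16  'feabeaba'
  #23 SA[23]=10  'ffceabfeabeaba'

SA = [23, 4, 21, 18, 14, 7, 5, 22, 19, 15, 8, 2, 12, 9, 3, 1, 0, 20, 17, 13, 6, 11, 16, 10]
rank  pair      lcp
   1  s[23:],s[4:]  1  'a'
   2  s[4:],s[21:]  1  'a'
   3  s[21:],s[18:]  2  'ab'
   4  s[18:],s[14:]  2  'ab'
   5  s[14:],s[7:]  1  'a'
   6  s[7:],s[5:]  1  'a'
   7  s[5:],s[22:]  0  ''
   8  s[22:],s[19:]  1  'b'
   9  s[19:],s[15:]  1  'b'
  10  s[15:],s[8:]  0  ''
  11  s[8:],s[2:]  1  'c'
  12  s[2:],s[12:]  1  'c'
  13  s[12:],s[9:]  1  'c'
  14  s[9:],s[3:]  0  ''
  15  s[3:],s[1:]  1  'd'
  16  s[1:],s[0:]  1  'd'
  17  s[0:],s[20:]  0  ''
  18  s[20:],s[17:]  3  'eab'
  19  s[17:],s[13:]  3  'eab'
  20  s[13:],s[6:]  2  'ea'
  21  s[6:],s[11:]  0  ''
  22  s[11:],s[16:]  1  'f'
  23  s[16:],s[10:]  1  'f'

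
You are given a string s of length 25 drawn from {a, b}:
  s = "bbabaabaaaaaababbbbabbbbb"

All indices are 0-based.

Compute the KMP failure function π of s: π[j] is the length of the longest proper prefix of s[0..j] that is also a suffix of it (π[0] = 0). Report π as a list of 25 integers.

π[0] = 0
j=1 s[j]='b': π[1]=1 (border 'b')
j=2 s[j]='a': k: 1→0; π[2]=0 (border '')
j=3 s[j]='b': π[3]=1 (border 'b')
j=4 s[j]='a': k: 1→0; π[4]=0 (border '')
j=5 s[j]='a': π[5]=0 (border '')
j=6 s[j]='b': π[6]=1 (border 'b')
j=7 s[j]='a': k: 1→0; π[7]=0 (border '')
j=8 s[j]='a': π[8]=0 (border '')
j=9 s[j]='a': π[9]=0 (border '')
j=10 s[j]='a': π[10]=0 (border '')
j=11 s[j]='a': π[11]=0 (border '')
j=12 s[j]='a': π[12]=0 (border '')
j=13 s[j]='b': π[13]=1 (border 'b')
j=14 s[j]='a': k: 1→0; π[14]=0 (border '')
j=15 s[j]='b': π[15]=1 (border 'b')
j=16 s[j]='b': π[16]=2 (border 'bb')
j=17 s[j]='b': k: 2→1; π[17]=2 (border 'bb')
j=18 s[j]='b': k: 2→1; π[18]=2 (border 'bb')
j=19 s[j]='a': π[19]=3 (border 'bba')
j=20 s[j]='b': π[20]=4 (border 'bbab')
j=21 s[j]='b': k: 4→1; π[21]=2 (border 'bb')
j=22 s[j]='b': k: 2→1; π[22]=2 (border 'bb')
j=23 s[j]='b': k: 2→1; π[23]=2 (border 'bb')
j=24 s[j]='b': k: 2→1; π[24]=2 (border 'bb')

[0, 1, 0, 1, 0, 0, 1, 0, 0, 0, 0, 0, 0, 1, 0, 1, 2, 2, 2, 3, 4, 2, 2, 2, 2]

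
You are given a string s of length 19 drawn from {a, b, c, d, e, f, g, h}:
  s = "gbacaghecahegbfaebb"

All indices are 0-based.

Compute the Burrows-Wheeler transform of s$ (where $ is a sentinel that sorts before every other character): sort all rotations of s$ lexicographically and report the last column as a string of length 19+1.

bbfccbgegaeahhb$eaga

rank  rotation              last
    0  $gbacaghecahegbfaebb  b
    1  acaghecahegbfaebb$gb  b
    2  aebb$gbacaghecahegbf  f
    3  aghecahegbfaebb$gbac  c
    4  ahegbfaebb$gbacaghec  c
    5  b$gbacaghecahegbfaeb  b
    6  bacaghecahegbfaebb$g  g
    7  bb$gbacaghecahegbfae  e
    8  bfaebb$gbacaghecaheg  g
    9  caghecahegbfaebb$gba  a
   10  cahegbfaebb$gbacaghe  e
   11  ebb$gbacaghecahegbfa  a
   12  ecahegbfaebb$gbacagh  h
   13  egbfaebb$gbacaghecah  h
   14  faebb$gbacaghecahegb  b
   15  gbacaghecahegbfaebb$  $
   16  gbfaebb$gbacaghecahe  e
   17  ghecahegbfaebb$gbaca  a
   18  hecahegbfaebb$gbacag  g
   19  hegbfaebb$gbacagheca  a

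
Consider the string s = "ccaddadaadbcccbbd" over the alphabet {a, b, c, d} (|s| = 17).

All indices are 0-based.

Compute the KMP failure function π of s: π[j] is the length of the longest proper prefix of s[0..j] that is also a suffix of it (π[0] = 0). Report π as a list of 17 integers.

π[0] = 0
j=1 s[j]='c': π[1]=1 (border 'c')
j=2 s[j]='a': k: 1→0; π[2]=0 (border '')
j=3 s[j]='d': π[3]=0 (border '')
j=4 s[j]='d': π[4]=0 (border '')
j=5 s[j]='a': π[5]=0 (border '')
j=6 s[j]='d': π[6]=0 (border '')
j=7 s[j]='a': π[7]=0 (border '')
j=8 s[j]='a': π[8]=0 (border '')
j=9 s[j]='d': π[9]=0 (border '')
j=10 s[j]='b': π[10]=0 (border '')
j=11 s[j]='c': π[11]=1 (border 'c')
j=12 s[j]='c': π[12]=2 (border 'cc')
j=13 s[j]='c': k: 2→1; π[13]=2 (border 'cc')
j=14 s[j]='b': k: 2→1→0; π[14]=0 (border '')
j=15 s[j]='b': π[15]=0 (border '')
j=16 s[j]='d': π[16]=0 (border '')

[0, 1, 0, 0, 0, 0, 0, 0, 0, 0, 0, 1, 2, 2, 0, 0, 0]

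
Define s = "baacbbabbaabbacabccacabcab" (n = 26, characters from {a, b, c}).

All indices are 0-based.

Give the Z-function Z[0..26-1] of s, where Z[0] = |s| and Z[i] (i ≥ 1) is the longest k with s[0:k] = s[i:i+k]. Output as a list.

Z[0]=26
i=1: outside box; Z[1]=0
i=2: outside box; Z[2]=0
i=3: outside box; Z[3]=0
i=4: outside box; Z[4]=1 grow→box=[4,5)
i=5: outside box; Z[5]=2 grow→box=[5,7)
i=6: min(r-i=1, Z[1]=0)=0; Z[6]=0
i=7: outside box; Z[7]=1 grow→box=[7,8)
i=8: outside box; Z[8]=3 grow→box=[8,11)
i=9: min(r-i=2, Z[1]=0)=0; Z[9]=0
i=10: min(r-i=1, Z[2]=0)=0; Z[10]=0
i=11: outside box; Z[11]=1 grow→box=[11,12)
i=12: outside box; Z[12]=2 grow→box=[12,14)
i=13: min(r-i=1, Z[1]=0)=0; Z[13]=0
i=14: outside box; Z[14]=0
i=15: outside box; Z[15]=0
i=16: outside box; Z[16]=1 grow→box=[16,17)
i=17: outside box; Z[17]=0
i=18: outside box; Z[18]=0
i=19: outside box; Z[19]=0
i=20: outside box; Z[20]=0
i=21: outside box; Z[21]=0
i=22: outside box; Z[22]=1 grow→box=[22,23)
i=23: outside box; Z[23]=0
i=24: outside box; Z[24]=0
i=25: outside box; Z[25]=1 grow→box=[25,26)

[26, 0, 0, 0, 1, 2, 0, 1, 3, 0, 0, 1, 2, 0, 0, 0, 1, 0, 0, 0, 0, 0, 1, 0, 0, 1]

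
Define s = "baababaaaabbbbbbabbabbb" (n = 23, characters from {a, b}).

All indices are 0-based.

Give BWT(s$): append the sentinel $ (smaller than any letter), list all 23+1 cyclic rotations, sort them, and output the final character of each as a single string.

rank  rotation                  last
    0  $baababaaaabbbbbbabbabbb  b
    1  aaaabbbbbbabbabbb$baabab  b
    2  aaabbbbbbabbabbb$baababa  a
    3  aababaaaabbbbbbabbabbb$b  b
    4  aabbbbbbabbabbb$baababaa  a
    5  abaaaabbbbbbabbabbb$baab  b
    6  ababaaaabbbbbbabbabbb$ba  a
    7  abbabbb$baababaaaabbbbbb  b
    8  abbb$baababaaaabbbbbbabb  b
    9  abbbbbbabbabbb$baababaaa  a
   10  b$baababaaaabbbbbbabbabb  b
   11  baaaabbbbbbabbabbb$baaba  a
   12  baababaaaabbbbbbabbabbb$  $
   13  babaaaabbbbbbabbabbb$baa  a
   14  babbabbb$baababaaaabbbbb  b
   15  babbb$baababaaaabbbbbbab  b
   16  bb$baababaaaabbbbbbabbab  b
   17  bbabbabbb$baababaaaabbbb  b
   18  bbabbb$baababaaaabbbbbba  a
   19  bbb$baababaaaabbbbbbabba  a
   20  bbbabbabbb$baababaaaabbb  b
   21  bbbbabbabbb$baababaaaabb  b
   22  bbbbbabbabbb$baababaaaab  b
   23  bbbbbbabbabbb$baababaaaa  a

bbabababbaba$abbbbaabbba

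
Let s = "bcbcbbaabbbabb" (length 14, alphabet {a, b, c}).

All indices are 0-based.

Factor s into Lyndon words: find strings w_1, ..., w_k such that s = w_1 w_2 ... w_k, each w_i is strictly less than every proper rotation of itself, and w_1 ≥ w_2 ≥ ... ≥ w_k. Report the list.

["bc", "bc", "b", "b", "aabbbabb"]

emit factor 1: 'bc' (i=0, period=2)
emit factor 2: 'bc' (i=2, period=2)
emit factor 3: 'b' (i=4, period=1)
emit factor 4: 'b' (i=5, period=1)
emit factor 5: 'aabbbabb' (i=6, period=8)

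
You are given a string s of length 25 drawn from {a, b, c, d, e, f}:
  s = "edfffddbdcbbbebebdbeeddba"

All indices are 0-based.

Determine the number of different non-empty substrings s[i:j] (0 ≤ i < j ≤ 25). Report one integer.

rank | idx | suffix
   0 |  24 | a
   1 |  23 | ba
   2 |  10 | bbbebebdbeeddba
   3 |  11 | bbebebdbeeddba
   4 |  16 | bdbeeddba
   5 |   7 | bdcbbbebebdbeeddba
   6 |  14 | bebdbeeddba
   7 |  12 | bebebdbeeddba
   8 |  18 | beeddba
   9 |   9 | cbbbebebdbeeddba
  10 |  22 | dba
  11 |   6 | dbdcbbbebebdbeeddba
  12 |  17 | dbeeddba
  13 |   8 | dcbbbebebdbeeddba
  14 |  21 | ddba
  15 |   5 | ddbdcbbbebebdbeeddba
  16 |   1 | dfffddbdcbbbebebdbeeddba
  17 |  15 | ebdbeeddba
  18 |  13 | ebebdbeeddba
  19 |  20 | eddba
  20 |   0 | edfffddbdcbbbebebdbeeddba
  21 |  19 | eeddba
  22 |   4 | fddbdcbbbebebdbeeddba
  23 |   3 | ffddbdcbbbebebdbeeddba
  24 |   2 | fffddbdcbbbebebdbeeddba

SA = [24, 23, 10, 11, 16, 7, 14, 12, 18, 9, 22, 6, 17, 8, 21, 5, 1, 15, 13, 20, 0, 19, 4, 3, 2]
rank  pair      lcp
   1  s[24:],s[23:]  0  ''
   2  s[23:],s[10:]  1  'b'
   3  s[10:],s[11:]  2  'bb'
   4  s[11:],s[16:]  1  'b'
   5  s[16:],s[7:]  2  'bd'
   6  s[7:],s[14:]  1  'b'
   7  s[14:],s[12:]  3  'beb'
   8  s[12:],s[18:]  2  'be'
   9  s[18:],s[9:]  0  ''
  10  s[9:],s[22:]  0  ''
  11  s[22:],s[6:]  2  'db'
  12  s[6:],s[17:]  2  'db'
  13  s[17:],s[8:]  1  'd'
  14  s[8:],s[21:]  1  'd'
  15  s[21:],s[5:]  3  'ddb'
  16  s[5:],s[1:]  1  'd'
  17  s[1:],s[15:]  0  ''
  18  s[15:],s[13:]  2  'eb'
  19  s[13:],s[20:]  1  'e'
  20  s[20:],s[0:]  2  'ed'
  21  s[0:],s[19:]  1  'e'
  22  s[19:],s[4:]  0  ''
  23  s[4:],s[3:]  1  'f'
  24  s[3:],s[2:]  2  'ff'

n(n+1)/2 = 25·26/2 = 325
Σ LCP = 0 + 0 + 1 + 2 + 1 + 2 + 1 + 3 + 2 + 0 + 0 + 2 + 2 + 1 + 1 + 3 + 1 + 0 + 2 + 1 + 2 + 1 + 0 + 1 + 2 = 31
distinct = 325 − 31 = 294

294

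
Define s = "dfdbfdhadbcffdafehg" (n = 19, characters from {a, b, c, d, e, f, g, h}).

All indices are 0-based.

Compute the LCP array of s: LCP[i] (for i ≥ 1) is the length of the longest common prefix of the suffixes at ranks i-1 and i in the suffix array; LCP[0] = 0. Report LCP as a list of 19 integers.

[0, 1, 0, 1, 0, 0, 1, 2, 1, 1, 0, 0, 2, 2, 1, 1, 0, 0, 1]

rank | idx | suffix
   0 |   7 | adbcffdafehg
   1 |  14 | afehg
   2 |   9 | bcffdafehg
   3 |   3 | bfdhadbcffdafehg
   4 |  10 | cffdafehg
   5 |  13 | dafehg
   6 |   8 | dbcffdafehg
   7 |   2 | dbfdhadbcffdafehg
   8 |   0 | dfdbfdhadbcffdafehg
   9 |   5 | dhadbcffdafehg
  10 |  16 | ehg
  11 |  12 | fdafehg
  12 |   1 | fdbfdhadbcffdafehg
  13 |   4 | fdhadbcffdafehg
  14 |  15 | fehg
  15 |  11 | ffdafehg
  16 |  18 | g
  17 |   6 | hadbcffdafehg
  18 |  17 | hg

SA = [7, 14, 9, 3, 10, 13, 8, 2, 0, 5, 16, 12, 1, 4, 15, 11, 18, 6, 17]
[i] adj suffixes → lcp
  [1] 7/14 → 1 ('a')
  [2] 14/9 → 0 ('')
  [3] 9/3 → 1 ('b')
  [4] 3/10 → 0 ('')
  [5] 10/13 → 0 ('')
  [6] 13/8 → 1 ('d')
  [7] 8/2 → 2 ('db')
  [8] 2/0 → 1 ('d')
  [9] 0/5 → 1 ('d')
  [10] 5/16 → 0 ('')
  [11] 16/12 → 0 ('')
  [12] 12/1 → 2 ('fd')
  [13] 1/4 → 2 ('fd')
  [14] 4/15 → 1 ('f')
  [15] 15/11 → 1 ('f')
  [16] 11/18 → 0 ('')
  [17] 18/6 → 0 ('')
  [18] 6/17 → 1 ('h')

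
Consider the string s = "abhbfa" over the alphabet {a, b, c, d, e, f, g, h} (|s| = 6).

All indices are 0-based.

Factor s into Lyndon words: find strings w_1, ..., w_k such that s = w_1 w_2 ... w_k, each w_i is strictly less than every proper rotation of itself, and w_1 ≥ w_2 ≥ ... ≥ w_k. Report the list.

emit factor 1: 'abhbf' (i=0, period=5)
emit factor 2: 'a' (i=5, period=1)

["abhbf", "a"]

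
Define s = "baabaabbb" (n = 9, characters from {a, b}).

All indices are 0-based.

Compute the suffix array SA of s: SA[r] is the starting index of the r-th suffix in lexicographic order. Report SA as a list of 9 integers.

[1, 4, 2, 5, 8, 0, 3, 7, 6]

sorted suffixes:
  #0 SA[0]=1  'aabaabbb'
  #1 SA[1]=4  'aabbb'
  #2 SA[2]=2  'abaabbb'
  #3 SA[3]=5  'abbb'
  #4 SA[4]=8  'b'
  #5 SA[5]=0  'baabaabbb'
  #6 SA[6]=3  'baabbb'
  #7 SA[7]=7  'bb'
  #8 SA[8]=6  'bbb'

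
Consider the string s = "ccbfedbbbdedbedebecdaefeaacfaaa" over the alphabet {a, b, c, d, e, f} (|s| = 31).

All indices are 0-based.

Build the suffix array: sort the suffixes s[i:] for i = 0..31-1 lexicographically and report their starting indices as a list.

rank | idx | suffix
   0 |  30 | a
   1 |  29 | aa
   2 |  28 | aaa
   3 |  24 | aacfaaa
   4 |  25 | acfaaa
   5 |  20 | aefeaacfaaa
   6 |   6 | bbbdedbedebecdaefeaacfaaa
   7 |   7 | bbdedbedebecdaefeaacfaaa
   8 |   8 | bdedbedebecdaefeaacfaaa
   9 |  16 | becdaefeaacfaaa
  10 |  12 | bedebecdaefeaacfaaa
  11 |   2 | bfedbbbdedbedebecdaefeaacfaaa
  12 |   1 | cbfedbbbdedbedebecdaefeaacfaaa
  13 |   0 | ccbfedbbbdedbedebecdaefeaacfaaa
  14 |  18 | cdaefeaacfaaa
  15 |  26 | cfaaa
  16 |  19 | daefeaacfaaa
  17 |   5 | dbbbdedbedebecdaefeaacfaaa
  18 |  11 | dbedebecdaefeaacfaaa
  19 |  14 | debecdaefeaacfaaa
  20 |   9 | dedbedebecdaefeaacfaaa
  21 |  23 | eaacfaaa
  22 |  15 | ebecdaefeaacfaaa
  23 |  17 | ecdaefeaacfaaa
  24 |   4 | edbbbdedbedebecdaefeaacfaaa
  25 |  10 | edbedebecdaefeaacfaaa
  26 |  13 | edebecdaefeaacfaaa
  27 |  21 | efeaacfaaa
  28 |  27 | faaa
  29 |  22 | feaacfaaa
  30 |   3 | fedbbbdedbedebecdaefeaacfaaa

[30, 29, 28, 24, 25, 20, 6, 7, 8, 16, 12, 2, 1, 0, 18, 26, 19, 5, 11, 14, 9, 23, 15, 17, 4, 10, 13, 21, 27, 22, 3]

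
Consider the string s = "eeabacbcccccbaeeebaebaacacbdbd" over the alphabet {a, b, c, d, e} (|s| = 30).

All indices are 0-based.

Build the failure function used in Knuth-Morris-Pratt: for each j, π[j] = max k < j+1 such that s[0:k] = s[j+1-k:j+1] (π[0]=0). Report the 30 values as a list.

π[0] = 0
j=1 s[j]='e': π[1]=1 (border 'e')
j=2 s[j]='a': k: 1→0; π[2]=0 (border '')
j=3 s[j]='b': π[3]=0 (border '')
j=4 s[j]='a': π[4]=0 (border '')
j=5 s[j]='c': π[5]=0 (border '')
j=6 s[j]='b': π[6]=0 (border '')
j=7 s[j]='c': π[7]=0 (border '')
j=8 s[j]='c': π[8]=0 (border '')
j=9 s[j]='c': π[9]=0 (border '')
j=10 s[j]='c': π[10]=0 (border '')
j=11 s[j]='c': π[11]=0 (border '')
j=12 s[j]='b': π[12]=0 (border '')
j=13 s[j]='a': π[13]=0 (border '')
j=14 s[j]='e': π[14]=1 (border 'e')
j=15 s[j]='e': π[15]=2 (border 'ee')
j=16 s[j]='e': k: 2→1; π[16]=2 (border 'ee')
j=17 s[j]='b': k: 2→1→0; π[17]=0 (border '')
j=18 s[j]='a': π[18]=0 (border '')
j=19 s[j]='e': π[19]=1 (border 'e')
j=20 s[j]='b': k: 1→0; π[20]=0 (border '')
j=21 s[j]='a': π[21]=0 (border '')
j=22 s[j]='a': π[22]=0 (border '')
j=23 s[j]='c': π[23]=0 (border '')
j=24 s[j]='a': π[24]=0 (border '')
j=25 s[j]='c': π[25]=0 (border '')
j=26 s[j]='b': π[26]=0 (border '')
j=27 s[j]='d': π[27]=0 (border '')
j=28 s[j]='b': π[28]=0 (border '')
j=29 s[j]='d': π[29]=0 (border '')

[0, 1, 0, 0, 0, 0, 0, 0, 0, 0, 0, 0, 0, 0, 1, 2, 2, 0, 0, 1, 0, 0, 0, 0, 0, 0, 0, 0, 0, 0]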